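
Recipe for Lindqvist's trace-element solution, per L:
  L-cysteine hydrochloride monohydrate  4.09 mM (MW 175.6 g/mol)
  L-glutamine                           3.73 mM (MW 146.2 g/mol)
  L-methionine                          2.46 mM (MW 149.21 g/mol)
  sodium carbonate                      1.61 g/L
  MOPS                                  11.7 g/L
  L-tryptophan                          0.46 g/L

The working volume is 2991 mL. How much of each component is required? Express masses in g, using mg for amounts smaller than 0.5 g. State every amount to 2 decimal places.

Target volume = 2991 mL = 2.991 L.
L-cysteine hydrochloride monohydrate: 4.09 mmol/L × 175.6 g/mol × 2.991 L ÷ 1000 = 2.15 g
L-glutamine: 3.73 mmol/L × 146.2 g/mol × 2.991 L ÷ 1000 = 1.63 g
L-methionine: 2.46 mmol/L × 149.21 g/mol × 2.991 L ÷ 1000 = 1.10 g
sodium carbonate: 1.61 g/L × 2.991 L = 4.82 g
MOPS: 11.7 g/L × 2.991 L = 34.99 g
L-tryptophan: 0.46 g/L × 2.991 L = 1.38 g

L-cysteine hydrochloride monohydrate 2.15 g; L-glutamine 1.63 g; L-methionine 1.10 g; sodium carbonate 4.82 g; MOPS 34.99 g; L-tryptophan 1.38 g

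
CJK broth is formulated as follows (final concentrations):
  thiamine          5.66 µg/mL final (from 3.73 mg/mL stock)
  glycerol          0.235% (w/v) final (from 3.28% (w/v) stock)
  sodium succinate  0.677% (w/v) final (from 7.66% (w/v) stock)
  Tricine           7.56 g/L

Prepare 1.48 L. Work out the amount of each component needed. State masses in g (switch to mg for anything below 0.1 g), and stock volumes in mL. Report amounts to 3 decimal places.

Scale factor relative to 1 L: 1.48.
thiamine: C1V1 = C2V2 → 5.66 µg/mL × 1480 mL ÷ 3730 µg/mL = 2.246 mL
glycerol: V = C2·V2/C1 = 0.235% ÷ 3.28% × 1480 mL = 106.037 mL
sodium succinate: dilute stock: 0.677% ÷ 7.66% × 1480 mL = 130.804 mL
Tricine: 7.56 g/L × 1.48 L = 11.189 g

thiamine 2.246 mL; glycerol 106.037 mL; sodium succinate 130.804 mL; Tricine 11.189 g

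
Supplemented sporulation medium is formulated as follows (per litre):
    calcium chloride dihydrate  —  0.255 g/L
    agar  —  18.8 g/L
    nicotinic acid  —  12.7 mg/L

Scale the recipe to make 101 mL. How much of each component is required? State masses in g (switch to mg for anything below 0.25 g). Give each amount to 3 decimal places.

calcium chloride dihydrate 25.755 mg; agar 1.899 g; nicotinic acid 1.283 mg

Working volume: 101 mL = 0.101 L.
calcium chloride dihydrate: 0.255 g/L × 0.101 L = 0.025755 g = 25.755 mg
agar: 18.8 g/L × 0.101 L = 1.899 g
nicotinic acid: 12.7 mg/L × 0.101 L = 1.283 mg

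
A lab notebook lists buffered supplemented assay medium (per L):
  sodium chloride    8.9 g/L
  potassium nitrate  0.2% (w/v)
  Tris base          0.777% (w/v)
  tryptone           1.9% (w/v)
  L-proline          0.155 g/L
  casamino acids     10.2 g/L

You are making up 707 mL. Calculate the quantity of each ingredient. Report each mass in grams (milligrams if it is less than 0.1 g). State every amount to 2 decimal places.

Working volume: 707 mL = 0.707 L.
sodium chloride: 8.9 g/L × 0.707 L = 6.29 g
potassium nitrate: 0.2% w/v = 2 g/L → 2 × 0.707 L = 1.41 g
Tris base: 0.777% w/v = 7.77 g/L → 7.77 × 0.707 L = 5.49 g
tryptone: 1.9% w/v = 19 g/L → 19 × 0.707 L = 13.43 g
L-proline: 0.155 g/L × 0.707 L = 0.11 g
casamino acids: 10.2 g/L × 0.707 L = 7.21 g

sodium chloride 6.29 g; potassium nitrate 1.41 g; Tris base 5.49 g; tryptone 13.43 g; L-proline 0.11 g; casamino acids 7.21 g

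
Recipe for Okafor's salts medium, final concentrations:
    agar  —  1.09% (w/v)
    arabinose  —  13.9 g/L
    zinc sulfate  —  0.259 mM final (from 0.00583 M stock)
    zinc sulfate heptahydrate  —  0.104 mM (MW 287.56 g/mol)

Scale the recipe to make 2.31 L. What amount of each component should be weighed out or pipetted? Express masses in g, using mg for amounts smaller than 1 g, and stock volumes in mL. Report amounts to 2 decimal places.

agar 25.18 g; arabinose 32.11 g; zinc sulfate 102.62 mL; zinc sulfate heptahydrate 69.08 mg

Scale factor relative to 1 L: 2.31.
agar: 1.09% w/v = 10.9 g/L → 10.9 × 2.31 L = 25.18 g
arabinose: 13.9 g/L × 2.31 L = 32.11 g
zinc sulfate: C1V1 = C2V2 → 0.259 mM × 2310 mL ÷ 5.83 mM = 102.62 mL
zinc sulfate heptahydrate: 0.104 mmol/L × 287.56 mg/mmol × 2.31 L = 69.08 mg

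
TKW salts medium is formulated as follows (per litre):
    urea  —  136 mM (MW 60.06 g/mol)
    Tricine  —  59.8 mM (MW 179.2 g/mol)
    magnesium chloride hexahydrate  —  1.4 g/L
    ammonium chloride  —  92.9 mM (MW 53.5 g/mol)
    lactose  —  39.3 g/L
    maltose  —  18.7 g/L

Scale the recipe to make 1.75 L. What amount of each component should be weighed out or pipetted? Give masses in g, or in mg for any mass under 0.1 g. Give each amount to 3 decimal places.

Working volume: 1.75 L.
urea: 136 mmol/L × 60.06 g/mol × 1.75 L ÷ 1000 = 14.294 g
Tricine: 59.8 mmol/L × 179.2 g/mol × 1.75 L ÷ 1000 = 18.753 g
magnesium chloride hexahydrate: 1.4 g/L × 1.75 L = 2.450 g
ammonium chloride: 92.9 mmol/L × 53.5 g/mol × 1.75 L ÷ 1000 = 8.698 g
lactose: 39.3 g/L × 1.75 L = 68.775 g
maltose: 18.7 g/L × 1.75 L = 32.725 g

urea 14.294 g; Tricine 18.753 g; magnesium chloride hexahydrate 2.450 g; ammonium chloride 8.698 g; lactose 68.775 g; maltose 32.725 g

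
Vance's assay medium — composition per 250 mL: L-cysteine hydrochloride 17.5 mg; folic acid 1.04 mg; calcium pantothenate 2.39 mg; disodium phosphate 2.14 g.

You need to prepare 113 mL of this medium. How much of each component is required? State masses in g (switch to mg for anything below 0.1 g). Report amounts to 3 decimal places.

L-cysteine hydrochloride 7.910 mg; folic acid 0.470 mg; calcium pantothenate 1.080 mg; disodium phosphate 0.967 g

Ratio of target to recipe volume: 113 / 250 = 0.452.
L-cysteine hydrochloride: 17.5 mg × (113 mL / 250 mL) = 7.910 mg
folic acid: 1.04 mg × (113 mL / 250 mL) = 0.470 mg
calcium pantothenate: 2.39 mg × (113 mL / 250 mL) = 1.080 mg
disodium phosphate: 2.14 g × (113 mL / 250 mL) = 0.967 g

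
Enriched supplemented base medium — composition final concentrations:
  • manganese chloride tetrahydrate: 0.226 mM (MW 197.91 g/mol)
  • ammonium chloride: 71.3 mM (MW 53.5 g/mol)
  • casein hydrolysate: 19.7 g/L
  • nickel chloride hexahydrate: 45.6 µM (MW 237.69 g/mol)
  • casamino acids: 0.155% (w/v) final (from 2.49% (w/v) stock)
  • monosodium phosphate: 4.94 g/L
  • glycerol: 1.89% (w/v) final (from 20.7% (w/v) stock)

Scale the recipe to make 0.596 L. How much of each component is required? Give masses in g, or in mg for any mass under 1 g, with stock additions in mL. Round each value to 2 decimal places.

Working volume: 0.596 L.
manganese chloride tetrahydrate: 0.226 mmol/L × 197.91 mg/mmol × 0.596 L = 26.66 mg
ammonium chloride: 71.3 mmol/L × 53.5 g/mol × 0.596 L ÷ 1000 = 2.27 g
casein hydrolysate: 19.7 g/L × 0.596 L = 11.74 g
nickel chloride hexahydrate: 45.6 µmol/L × 237.69 g/mol × 0.596 L ÷ 1000 = 6.46 mg
casamino acids: dilute stock: 0.155% ÷ 2.49% × 596 mL = 37.10 mL
monosodium phosphate: 4.94 g/L × 0.596 L = 2.94 g
glycerol: V = C2·V2/C1 = 1.89% ÷ 20.7% × 596 mL = 54.42 mL

manganese chloride tetrahydrate 26.66 mg; ammonium chloride 2.27 g; casein hydrolysate 11.74 g; nickel chloride hexahydrate 6.46 mg; casamino acids 37.10 mL; monosodium phosphate 2.94 g; glycerol 54.42 mL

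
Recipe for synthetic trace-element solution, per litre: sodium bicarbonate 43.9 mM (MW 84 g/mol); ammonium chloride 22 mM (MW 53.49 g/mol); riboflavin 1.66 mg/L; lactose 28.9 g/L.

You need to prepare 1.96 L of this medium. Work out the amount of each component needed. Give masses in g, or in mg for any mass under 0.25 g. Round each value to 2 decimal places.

sodium bicarbonate 7.23 g; ammonium chloride 2.31 g; riboflavin 3.25 mg; lactose 56.64 g

Scale factor relative to 1 L: 1.96.
sodium bicarbonate: 43.9 mmol/L × 84 g/mol × 1.96 L ÷ 1000 = 7.23 g
ammonium chloride: 22 mmol/L × 53.49 g/mol × 1.96 L ÷ 1000 = 2.31 g
riboflavin: 1.66 mg/L × 1.96 L = 3.25 mg
lactose: 28.9 g/L × 1.96 L = 56.64 g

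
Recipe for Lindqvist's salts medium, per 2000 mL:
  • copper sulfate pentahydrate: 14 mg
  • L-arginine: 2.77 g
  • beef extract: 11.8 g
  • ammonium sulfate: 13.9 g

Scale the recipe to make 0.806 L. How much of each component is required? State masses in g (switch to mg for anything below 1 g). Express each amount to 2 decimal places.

copper sulfate pentahydrate 5.64 mg; L-arginine 1.12 g; beef extract 4.76 g; ammonium sulfate 5.60 g

Ratio of target to recipe volume: 806 / 2000 = 0.403.
copper sulfate pentahydrate: 14 mg × (806 mL / 2000 mL) = 5.64 mg
L-arginine: 2.77 g × (806 mL / 2000 mL) = 1.12 g
beef extract: 11.8 g × (806 mL / 2000 mL) = 4.76 g
ammonium sulfate: 13.9 g × (806 mL / 2000 mL) = 5.60 g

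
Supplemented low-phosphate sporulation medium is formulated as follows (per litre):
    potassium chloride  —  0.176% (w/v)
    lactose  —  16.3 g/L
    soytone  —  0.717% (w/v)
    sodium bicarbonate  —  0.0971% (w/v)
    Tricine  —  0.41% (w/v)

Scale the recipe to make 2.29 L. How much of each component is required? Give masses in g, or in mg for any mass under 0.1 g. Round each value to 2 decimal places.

potassium chloride 4.03 g; lactose 37.33 g; soytone 16.42 g; sodium bicarbonate 2.22 g; Tricine 9.39 g

Working volume: 2.29 L.
potassium chloride: 0.176 g per 100 mL × 2290 mL ÷ 100 = 4.03 g
lactose: 16.3 g/L × 2.29 L = 37.33 g
soytone: 0.717% w/v = 7.17 g/L → 7.17 × 2.29 L = 16.42 g
sodium bicarbonate: 0.0971 g per 100 mL × 2290 mL ÷ 100 = 2.22 g
Tricine: 0.41% w/v = 4.1 g/L → 4.1 × 2.29 L = 9.39 g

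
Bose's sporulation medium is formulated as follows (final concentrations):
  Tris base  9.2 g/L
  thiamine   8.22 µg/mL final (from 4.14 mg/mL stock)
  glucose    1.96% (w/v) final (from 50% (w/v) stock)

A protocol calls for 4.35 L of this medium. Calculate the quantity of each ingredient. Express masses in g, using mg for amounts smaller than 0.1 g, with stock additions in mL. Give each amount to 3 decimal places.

Tris base 40.020 g; thiamine 8.637 mL; glucose 170.520 mL

Scale factor relative to 1 L: 4.35.
Tris base: 9.2 g/L × 4.35 L = 40.020 g
thiamine: V = C2·V2/C1 = 8.22 µg/mL × 4350 mL ÷ 4140 µg/mL = 8.637 mL
glucose: dilute stock: 1.96% ÷ 50% × 4350 mL = 170.520 mL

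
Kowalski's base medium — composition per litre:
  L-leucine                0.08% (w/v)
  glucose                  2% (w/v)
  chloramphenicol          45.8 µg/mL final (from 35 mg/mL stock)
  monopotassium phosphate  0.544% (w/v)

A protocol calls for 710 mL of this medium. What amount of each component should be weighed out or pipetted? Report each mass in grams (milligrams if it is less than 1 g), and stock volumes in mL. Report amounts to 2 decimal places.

L-leucine 568.00 mg; glucose 14.20 g; chloramphenicol 0.93 mL; monopotassium phosphate 3.86 g

Working volume: 710 mL = 0.71 L.
L-leucine: 0.08% w/v = 0.8 g/L → 0.8 × 0.71 L = 0.568 g = 568.00 mg
glucose: 2% w/v = 20 g/L → 20 × 0.71 L = 14.20 g
chloramphenicol: V = C2·V2/C1 = 45.8 µg/mL × 710 mL ÷ 35000 µg/mL = 0.93 mL
monopotassium phosphate: 0.544 g per 100 mL × 710 mL ÷ 100 = 3.86 g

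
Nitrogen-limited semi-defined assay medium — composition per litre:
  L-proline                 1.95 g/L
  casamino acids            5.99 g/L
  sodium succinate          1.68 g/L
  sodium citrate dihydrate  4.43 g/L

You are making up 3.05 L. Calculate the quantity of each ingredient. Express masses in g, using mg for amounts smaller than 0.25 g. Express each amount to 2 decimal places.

Working volume: 3.05 L.
L-proline: 1.95 g/L × 3.05 L = 5.95 g
casamino acids: 5.99 g/L × 3.05 L = 18.27 g
sodium succinate: 1.68 g/L × 3.05 L = 5.12 g
sodium citrate dihydrate: 4.43 g/L × 3.05 L = 13.51 g

L-proline 5.95 g; casamino acids 18.27 g; sodium succinate 5.12 g; sodium citrate dihydrate 13.51 g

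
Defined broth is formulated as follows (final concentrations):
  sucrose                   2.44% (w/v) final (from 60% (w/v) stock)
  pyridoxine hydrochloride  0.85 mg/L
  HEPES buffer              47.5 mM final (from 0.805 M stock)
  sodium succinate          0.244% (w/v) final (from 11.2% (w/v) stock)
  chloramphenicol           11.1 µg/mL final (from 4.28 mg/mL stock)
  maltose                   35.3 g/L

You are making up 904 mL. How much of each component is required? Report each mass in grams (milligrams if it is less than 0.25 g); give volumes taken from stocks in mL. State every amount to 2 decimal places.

Target volume = 904 mL = 0.904 L.
sucrose: V = C2·V2/C1 = 2.44% ÷ 60% × 904 mL = 36.76 mL
pyridoxine hydrochloride: 0.85 mg/L × 0.904 L = 0.77 mg
HEPES buffer: V = C2·V2/C1 = 47.5 mM × 904 mL ÷ 805 mM = 53.34 mL
sodium succinate: dilute stock: 0.244% ÷ 11.2% × 904 mL = 19.69 mL
chloramphenicol: dilute stock: 11.1 µg/mL × 904 mL ÷ 4280 µg/mL = 2.34 mL
maltose: 35.3 g/L × 0.904 L = 31.91 g

sucrose 36.76 mL; pyridoxine hydrochloride 0.77 mg; HEPES buffer 53.34 mL; sodium succinate 19.69 mL; chloramphenicol 2.34 mL; maltose 31.91 g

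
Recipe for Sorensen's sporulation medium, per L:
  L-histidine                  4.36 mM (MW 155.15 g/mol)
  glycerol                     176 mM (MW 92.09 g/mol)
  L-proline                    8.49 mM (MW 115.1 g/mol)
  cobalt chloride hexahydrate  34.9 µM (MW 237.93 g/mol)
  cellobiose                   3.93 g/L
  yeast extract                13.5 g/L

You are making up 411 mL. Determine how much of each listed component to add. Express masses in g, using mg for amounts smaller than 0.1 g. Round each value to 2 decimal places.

Target volume = 411 mL = 0.411 L.
L-histidine: 4.36 mmol/L × 155.15 g/mol × 0.411 L ÷ 1000 = 0.28 g
glycerol: 176 mmol/L × 92.09 g/mol × 0.411 L ÷ 1000 = 6.66 g
L-proline: 8.49 mmol/L × 115.1 g/mol × 0.411 L ÷ 1000 = 0.40 g
cobalt chloride hexahydrate: 34.9 µmol/L × 237.93 g/mol × 0.411 L ÷ 1000 = 3.41 mg
cellobiose: 3.93 g/L × 0.411 L = 1.62 g
yeast extract: 13.5 g/L × 0.411 L = 5.55 g

L-histidine 0.28 g; glycerol 6.66 g; L-proline 0.40 g; cobalt chloride hexahydrate 3.41 mg; cellobiose 1.62 g; yeast extract 5.55 g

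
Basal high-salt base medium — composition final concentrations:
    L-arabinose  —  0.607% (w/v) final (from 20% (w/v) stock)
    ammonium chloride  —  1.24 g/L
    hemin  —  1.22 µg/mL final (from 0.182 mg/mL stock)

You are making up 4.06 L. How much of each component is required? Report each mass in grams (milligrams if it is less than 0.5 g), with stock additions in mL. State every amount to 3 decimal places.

Working volume: 4.06 L.
L-arabinose: C1V1 = C2V2 → 0.607% ÷ 20% × 4060 mL = 123.221 mL
ammonium chloride: 1.24 g/L × 4.06 L = 5.034 g
hemin: C1V1 = C2V2 → 1.22 µg/mL × 4060 mL ÷ 182 µg/mL = 27.215 mL

L-arabinose 123.221 mL; ammonium chloride 5.034 g; hemin 27.215 mL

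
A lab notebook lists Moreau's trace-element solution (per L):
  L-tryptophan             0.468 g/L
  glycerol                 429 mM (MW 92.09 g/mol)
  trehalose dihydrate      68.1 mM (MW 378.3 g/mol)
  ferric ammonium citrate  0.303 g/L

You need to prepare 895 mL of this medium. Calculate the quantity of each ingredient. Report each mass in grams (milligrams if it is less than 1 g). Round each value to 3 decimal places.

L-tryptophan 418.860 mg; glycerol 35.358 g; trehalose dihydrate 23.057 g; ferric ammonium citrate 271.185 mg

Target volume = 895 mL = 0.895 L.
L-tryptophan: 0.468 g/L × 0.895 L = 0.41886 g = 418.860 mg
glycerol: 429 mmol/L × 92.09 g/mol × 0.895 L ÷ 1000 = 35.358 g
trehalose dihydrate: 68.1 mmol/L × 378.3 g/mol × 0.895 L ÷ 1000 = 23.057 g
ferric ammonium citrate: 0.303 g/L × 0.895 L = 0.271185 g = 271.185 mg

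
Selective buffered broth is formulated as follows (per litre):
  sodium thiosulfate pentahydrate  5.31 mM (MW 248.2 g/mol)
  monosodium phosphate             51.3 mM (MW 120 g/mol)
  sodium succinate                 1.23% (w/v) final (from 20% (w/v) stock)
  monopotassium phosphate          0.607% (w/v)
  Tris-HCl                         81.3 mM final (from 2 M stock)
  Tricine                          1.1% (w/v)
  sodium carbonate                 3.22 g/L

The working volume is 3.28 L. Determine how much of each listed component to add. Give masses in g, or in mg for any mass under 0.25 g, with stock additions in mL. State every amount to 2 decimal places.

sodium thiosulfate pentahydrate 4.32 g; monosodium phosphate 20.19 g; sodium succinate 201.72 mL; monopotassium phosphate 19.91 g; Tris-HCl 133.33 mL; Tricine 36.08 g; sodium carbonate 10.56 g

Scale factor relative to 1 L: 3.28.
sodium thiosulfate pentahydrate: 5.31 mmol/L × 248.2 g/mol × 3.28 L ÷ 1000 = 4.32 g
monosodium phosphate: 51.3 mmol/L × 120 g/mol × 3.28 L ÷ 1000 = 20.19 g
sodium succinate: C1V1 = C2V2 → 1.23% ÷ 20% × 3280 mL = 201.72 mL
monopotassium phosphate: 0.607 g per 100 mL × 3280 mL ÷ 100 = 19.91 g
Tris-HCl: V = C2·V2/C1 = 81.3 mM × 3280 mL ÷ 2000 mM = 133.33 mL
Tricine: 1.1 g per 100 mL × 3280 mL ÷ 100 = 36.08 g
sodium carbonate: 3.22 g/L × 3.28 L = 10.56 g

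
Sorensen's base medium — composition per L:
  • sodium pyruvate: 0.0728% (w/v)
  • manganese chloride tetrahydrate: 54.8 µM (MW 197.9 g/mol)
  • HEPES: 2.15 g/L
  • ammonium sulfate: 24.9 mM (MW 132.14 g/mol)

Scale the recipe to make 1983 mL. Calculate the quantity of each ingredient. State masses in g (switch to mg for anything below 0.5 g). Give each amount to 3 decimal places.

sodium pyruvate 1.444 g; manganese chloride tetrahydrate 21.505 mg; HEPES 4.263 g; ammonium sulfate 6.525 g

Target volume = 1983 mL = 1.983 L.
sodium pyruvate: 0.0728 g per 100 mL × 1983 mL ÷ 100 = 1.444 g
manganese chloride tetrahydrate: 54.8 µmol/L × 197.9 g/mol × 1.983 L ÷ 1000 = 21.505 mg
HEPES: 2.15 g/L × 1.983 L = 4.263 g
ammonium sulfate: 24.9 mmol/L × 132.14 g/mol × 1.983 L ÷ 1000 = 6.525 g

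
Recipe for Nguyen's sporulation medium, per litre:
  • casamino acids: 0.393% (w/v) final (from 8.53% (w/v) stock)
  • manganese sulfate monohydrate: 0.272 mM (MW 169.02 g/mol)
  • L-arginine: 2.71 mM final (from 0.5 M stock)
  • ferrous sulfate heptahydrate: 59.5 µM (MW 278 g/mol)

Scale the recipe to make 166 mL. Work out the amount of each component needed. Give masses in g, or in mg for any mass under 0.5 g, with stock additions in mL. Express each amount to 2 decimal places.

Working volume: 166 mL = 0.166 L.
casamino acids: V = C2·V2/C1 = 0.393% ÷ 8.53% × 166 mL = 7.65 mL
manganese sulfate monohydrate: 0.272 mmol/L × 169.02 mg/mmol × 0.166 L = 7.63 mg
L-arginine: C1V1 = C2V2 → 2.71 mM × 166 mL ÷ 500 mM = 0.90 mL
ferrous sulfate heptahydrate: 59.5 µmol/L × 278 g/mol × 0.166 L ÷ 1000 = 2.75 mg

casamino acids 7.65 mL; manganese sulfate monohydrate 7.63 mg; L-arginine 0.90 mL; ferrous sulfate heptahydrate 2.75 mg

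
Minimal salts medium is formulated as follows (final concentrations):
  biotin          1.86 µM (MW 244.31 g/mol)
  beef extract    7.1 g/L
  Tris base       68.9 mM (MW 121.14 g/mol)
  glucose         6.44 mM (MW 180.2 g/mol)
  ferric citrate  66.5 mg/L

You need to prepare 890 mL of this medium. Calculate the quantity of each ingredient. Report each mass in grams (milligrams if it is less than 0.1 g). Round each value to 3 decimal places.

Scale factor relative to 1 L: 0.89.
biotin: 1.86 µmol/L × 244.31 g/mol × 0.89 L ÷ 1000 = 0.404 mg
beef extract: 7.1 g/L × 0.89 L = 6.319 g
Tris base: 68.9 mmol/L × 121.14 g/mol × 0.89 L ÷ 1000 = 7.428 g
glucose: 6.44 mmol/L × 180.2 g/mol × 0.89 L ÷ 1000 = 1.033 g
ferric citrate: 66.5 mg/L × 0.89 L = 59.185 mg

biotin 0.404 mg; beef extract 6.319 g; Tris base 7.428 g; glucose 1.033 g; ferric citrate 59.185 mg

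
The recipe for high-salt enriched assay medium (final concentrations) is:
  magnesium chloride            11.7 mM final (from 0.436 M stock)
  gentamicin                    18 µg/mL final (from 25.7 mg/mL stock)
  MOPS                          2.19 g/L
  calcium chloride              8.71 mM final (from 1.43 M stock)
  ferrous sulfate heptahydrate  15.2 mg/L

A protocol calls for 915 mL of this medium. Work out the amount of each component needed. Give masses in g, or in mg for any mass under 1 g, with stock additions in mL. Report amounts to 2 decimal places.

magnesium chloride 24.55 mL; gentamicin 0.64 mL; MOPS 2.00 g; calcium chloride 5.57 mL; ferrous sulfate heptahydrate 13.91 mg

Scale factor relative to 1 L: 0.915.
magnesium chloride: V = C2·V2/C1 = 11.7 mM × 915 mL ÷ 436 mM = 24.55 mL
gentamicin: dilute stock: 18 µg/mL × 915 mL ÷ 25700 µg/mL = 0.64 mL
MOPS: 2.19 g/L × 0.915 L = 2.00 g
calcium chloride: V = C2·V2/C1 = 8.71 mM × 915 mL ÷ 1430 mM = 5.57 mL
ferrous sulfate heptahydrate: 15.2 mg/L × 0.915 L = 13.91 mg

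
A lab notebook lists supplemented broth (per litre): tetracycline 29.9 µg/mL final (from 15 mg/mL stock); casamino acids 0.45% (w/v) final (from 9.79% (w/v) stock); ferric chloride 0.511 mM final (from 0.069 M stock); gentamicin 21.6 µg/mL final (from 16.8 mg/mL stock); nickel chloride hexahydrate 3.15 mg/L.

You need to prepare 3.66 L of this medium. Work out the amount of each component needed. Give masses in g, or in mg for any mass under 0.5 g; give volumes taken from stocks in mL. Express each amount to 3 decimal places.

tetracycline 7.296 mL; casamino acids 168.233 mL; ferric chloride 27.105 mL; gentamicin 4.706 mL; nickel chloride hexahydrate 11.529 mg

Scale factor relative to 1 L: 3.66.
tetracycline: dilute stock: 29.9 µg/mL × 3660 mL ÷ 15000 µg/mL = 7.296 mL
casamino acids: V = C2·V2/C1 = 0.45% ÷ 9.79% × 3660 mL = 168.233 mL
ferric chloride: V = C2·V2/C1 = 0.511 mM × 3660 mL ÷ 69 mM = 27.105 mL
gentamicin: dilute stock: 21.6 µg/mL × 3660 mL ÷ 16800 µg/mL = 4.706 mL
nickel chloride hexahydrate: 3.15 mg/L × 3.66 L = 11.529 mg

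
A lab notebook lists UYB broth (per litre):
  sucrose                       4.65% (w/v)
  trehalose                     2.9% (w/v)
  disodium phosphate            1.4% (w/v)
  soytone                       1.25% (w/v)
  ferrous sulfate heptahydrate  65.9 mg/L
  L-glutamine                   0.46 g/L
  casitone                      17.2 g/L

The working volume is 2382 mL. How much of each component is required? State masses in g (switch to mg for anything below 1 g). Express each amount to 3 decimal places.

sucrose 110.763 g; trehalose 69.078 g; disodium phosphate 33.348 g; soytone 29.775 g; ferrous sulfate heptahydrate 156.974 mg; L-glutamine 1.096 g; casitone 40.970 g

Working volume: 2382 mL = 2.382 L.
sucrose: 4.65% w/v = 46.5 g/L → 46.5 × 2.382 L = 110.763 g
trehalose: 2.9% w/v = 29 g/L → 29 × 2.382 L = 69.078 g
disodium phosphate: 1.4 g per 100 mL × 2382 mL ÷ 100 = 33.348 g
soytone: 1.25 g per 100 mL × 2382 mL ÷ 100 = 29.775 g
ferrous sulfate heptahydrate: 65.9 mg/L × 2.382 L = 156.974 mg
L-glutamine: 0.46 g/L × 2.382 L = 1.096 g
casitone: 17.2 g/L × 2.382 L = 40.970 g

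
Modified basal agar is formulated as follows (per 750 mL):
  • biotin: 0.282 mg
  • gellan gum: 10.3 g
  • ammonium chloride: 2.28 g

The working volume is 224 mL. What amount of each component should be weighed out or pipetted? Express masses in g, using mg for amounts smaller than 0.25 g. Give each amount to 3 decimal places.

Ratio of target to recipe volume: 224 / 750 = 0.298667.
biotin: 0.282 mg × (224 mL / 750 mL) = 0.084 mg
gellan gum: 10.3 g × (224 mL / 750 mL) = 3.076 g
ammonium chloride: 2.28 g × (224 mL / 750 mL) = 0.681 g

biotin 0.084 mg; gellan gum 3.076 g; ammonium chloride 0.681 g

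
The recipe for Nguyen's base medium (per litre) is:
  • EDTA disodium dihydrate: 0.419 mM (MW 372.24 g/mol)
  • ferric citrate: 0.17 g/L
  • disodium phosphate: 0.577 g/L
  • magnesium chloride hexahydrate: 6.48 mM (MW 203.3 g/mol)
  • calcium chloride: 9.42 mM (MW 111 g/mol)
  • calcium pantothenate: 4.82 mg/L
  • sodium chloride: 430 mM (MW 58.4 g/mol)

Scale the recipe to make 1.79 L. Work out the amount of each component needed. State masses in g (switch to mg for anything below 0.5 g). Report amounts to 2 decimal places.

Working volume: 1.79 L.
EDTA disodium dihydrate: 0.419 mmol/L × 372.24 mg/mmol × 1.79 L = 279.18 mg
ferric citrate: 0.17 g/L × 1.79 L = 0.3043 g = 304.30 mg
disodium phosphate: 0.577 g/L × 1.79 L = 1.03 g
magnesium chloride hexahydrate: 6.48 mmol/L × 203.3 g/mol × 1.79 L ÷ 1000 = 2.36 g
calcium chloride: 9.42 mmol/L × 111 g/mol × 1.79 L ÷ 1000 = 1.87 g
calcium pantothenate: 4.82 mg/L × 1.79 L = 8.63 mg
sodium chloride: 430 mmol/L × 58.4 g/mol × 1.79 L ÷ 1000 = 44.95 g

EDTA disodium dihydrate 279.18 mg; ferric citrate 304.30 mg; disodium phosphate 1.03 g; magnesium chloride hexahydrate 2.36 g; calcium chloride 1.87 g; calcium pantothenate 8.63 mg; sodium chloride 44.95 g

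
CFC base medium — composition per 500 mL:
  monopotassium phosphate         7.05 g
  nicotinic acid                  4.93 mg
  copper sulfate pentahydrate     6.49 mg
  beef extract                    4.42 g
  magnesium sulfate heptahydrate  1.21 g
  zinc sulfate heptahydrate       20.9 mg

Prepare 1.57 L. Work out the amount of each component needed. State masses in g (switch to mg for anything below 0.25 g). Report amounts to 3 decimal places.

monopotassium phosphate 22.137 g; nicotinic acid 15.480 mg; copper sulfate pentahydrate 20.379 mg; beef extract 13.879 g; magnesium sulfate heptahydrate 3.799 g; zinc sulfate heptahydrate 65.626 mg

Scale factor = 1570 mL / 500 mL = 3.14.
monopotassium phosphate: 7.05 g × (1570 mL / 500 mL) = 22.137 g
nicotinic acid: 4.93 mg × (1570 mL / 500 mL) = 15.480 mg
copper sulfate pentahydrate: 6.49 mg × (1570 mL / 500 mL) = 20.379 mg
beef extract: 4.42 g × (1570 mL / 500 mL) = 13.879 g
magnesium sulfate heptahydrate: 1.21 g × (1570 mL / 500 mL) = 3.799 g
zinc sulfate heptahydrate: 20.9 mg × (1570 mL / 500 mL) = 65.626 mg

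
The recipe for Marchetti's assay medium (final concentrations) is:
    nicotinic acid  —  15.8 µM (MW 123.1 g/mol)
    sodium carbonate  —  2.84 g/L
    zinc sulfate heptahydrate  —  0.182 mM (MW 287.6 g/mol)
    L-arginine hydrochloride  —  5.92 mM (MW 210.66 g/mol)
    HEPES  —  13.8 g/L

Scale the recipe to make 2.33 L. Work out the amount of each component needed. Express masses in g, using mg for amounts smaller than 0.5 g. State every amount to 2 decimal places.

Scale factor relative to 1 L: 2.33.
nicotinic acid: 15.8 µmol/L × 123.1 g/mol × 2.33 L ÷ 1000 = 4.53 mg
sodium carbonate: 2.84 g/L × 2.33 L = 6.62 g
zinc sulfate heptahydrate: 0.182 mmol/L × 287.6 mg/mmol × 2.33 L = 121.96 mg
L-arginine hydrochloride: 5.92 mmol/L × 210.66 g/mol × 2.33 L ÷ 1000 = 2.91 g
HEPES: 13.8 g/L × 2.33 L = 32.15 g

nicotinic acid 4.53 mg; sodium carbonate 6.62 g; zinc sulfate heptahydrate 121.96 mg; L-arginine hydrochloride 2.91 g; HEPES 32.15 g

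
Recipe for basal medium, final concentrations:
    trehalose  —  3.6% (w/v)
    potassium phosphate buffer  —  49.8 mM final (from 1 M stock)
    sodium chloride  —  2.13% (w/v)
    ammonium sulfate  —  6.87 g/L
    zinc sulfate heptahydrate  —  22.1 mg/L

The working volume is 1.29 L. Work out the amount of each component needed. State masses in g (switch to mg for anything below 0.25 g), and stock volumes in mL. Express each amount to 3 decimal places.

Scale factor relative to 1 L: 1.29.
trehalose: 3.6% w/v = 36 g/L → 36 × 1.29 L = 46.440 g
potassium phosphate buffer: V = C2·V2/C1 = 49.8 mM × 1290 mL ÷ 1000 mM = 64.242 mL
sodium chloride: 2.13% w/v = 21.3 g/L → 21.3 × 1.29 L = 27.477 g
ammonium sulfate: 6.87 g/L × 1.29 L = 8.862 g
zinc sulfate heptahydrate: 22.1 mg/L × 1.29 L = 28.509 mg

trehalose 46.440 g; potassium phosphate buffer 64.242 mL; sodium chloride 27.477 g; ammonium sulfate 8.862 g; zinc sulfate heptahydrate 28.509 mg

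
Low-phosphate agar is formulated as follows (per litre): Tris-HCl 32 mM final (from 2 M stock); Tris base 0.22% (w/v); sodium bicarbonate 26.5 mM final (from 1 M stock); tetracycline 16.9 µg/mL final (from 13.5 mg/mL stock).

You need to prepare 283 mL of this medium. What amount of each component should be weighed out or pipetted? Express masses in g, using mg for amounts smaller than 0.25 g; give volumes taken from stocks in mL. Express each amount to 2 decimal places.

Working volume: 283 mL = 0.283 L.
Tris-HCl: dilute stock: 32 mM × 283 mL ÷ 2000 mM = 4.53 mL
Tris base: 0.22% w/v = 2.2 g/L → 2.2 × 0.283 L = 0.62 g
sodium bicarbonate: dilute stock: 26.5 mM × 283 mL ÷ 1000 mM = 7.50 mL
tetracycline: V = C2·V2/C1 = 16.9 µg/mL × 283 mL ÷ 13500 µg/mL = 0.35 mL

Tris-HCl 4.53 mL; Tris base 0.62 g; sodium bicarbonate 7.50 mL; tetracycline 0.35 mL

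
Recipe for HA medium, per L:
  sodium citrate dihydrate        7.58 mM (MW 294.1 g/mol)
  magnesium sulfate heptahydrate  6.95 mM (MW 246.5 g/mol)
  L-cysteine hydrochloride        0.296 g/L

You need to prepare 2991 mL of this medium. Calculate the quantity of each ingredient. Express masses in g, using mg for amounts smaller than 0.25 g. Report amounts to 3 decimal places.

Working volume: 2991 mL = 2.991 L.
sodium citrate dihydrate: 7.58 mmol/L × 294.1 g/mol × 2.991 L ÷ 1000 = 6.668 g
magnesium sulfate heptahydrate: 6.95 mmol/L × 246.5 g/mol × 2.991 L ÷ 1000 = 5.124 g
L-cysteine hydrochloride: 0.296 g/L × 2.991 L = 0.885 g

sodium citrate dihydrate 6.668 g; magnesium sulfate heptahydrate 5.124 g; L-cysteine hydrochloride 0.885 g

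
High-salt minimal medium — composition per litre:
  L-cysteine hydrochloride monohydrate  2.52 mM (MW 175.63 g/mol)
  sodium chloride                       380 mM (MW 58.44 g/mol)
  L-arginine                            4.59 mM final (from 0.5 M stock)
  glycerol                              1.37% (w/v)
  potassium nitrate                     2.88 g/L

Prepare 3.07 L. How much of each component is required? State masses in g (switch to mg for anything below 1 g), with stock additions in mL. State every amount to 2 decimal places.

Working volume: 3.07 L.
L-cysteine hydrochloride monohydrate: 2.52 mmol/L × 175.63 g/mol × 3.07 L ÷ 1000 = 1.36 g
sodium chloride: 380 mmol/L × 58.44 g/mol × 3.07 L ÷ 1000 = 68.18 g
L-arginine: C1V1 = C2V2 → 4.59 mM × 3070 mL ÷ 500 mM = 28.18 mL
glycerol: 1.37 g per 100 mL × 3070 mL ÷ 100 = 42.06 g
potassium nitrate: 2.88 g/L × 3.07 L = 8.84 g

L-cysteine hydrochloride monohydrate 1.36 g; sodium chloride 68.18 g; L-arginine 28.18 mL; glycerol 42.06 g; potassium nitrate 8.84 g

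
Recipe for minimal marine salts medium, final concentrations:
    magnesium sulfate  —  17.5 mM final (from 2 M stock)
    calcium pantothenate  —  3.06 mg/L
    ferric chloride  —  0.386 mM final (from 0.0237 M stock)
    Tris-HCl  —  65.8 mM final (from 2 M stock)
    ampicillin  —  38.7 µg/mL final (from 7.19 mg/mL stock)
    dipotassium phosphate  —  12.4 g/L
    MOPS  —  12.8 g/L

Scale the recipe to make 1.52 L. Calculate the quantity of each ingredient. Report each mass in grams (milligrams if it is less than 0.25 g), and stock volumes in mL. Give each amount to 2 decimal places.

magnesium sulfate 13.30 mL; calcium pantothenate 4.65 mg; ferric chloride 24.76 mL; Tris-HCl 50.01 mL; ampicillin 8.18 mL; dipotassium phosphate 18.85 g; MOPS 19.46 g

Scale factor relative to 1 L: 1.52.
magnesium sulfate: V = C2·V2/C1 = 17.5 mM × 1520 mL ÷ 2000 mM = 13.30 mL
calcium pantothenate: 3.06 mg/L × 1.52 L = 4.65 mg
ferric chloride: C1V1 = C2V2 → 0.386 mM × 1520 mL ÷ 23.7 mM = 24.76 mL
Tris-HCl: V = C2·V2/C1 = 65.8 mM × 1520 mL ÷ 2000 mM = 50.01 mL
ampicillin: V = C2·V2/C1 = 38.7 µg/mL × 1520 mL ÷ 7190 µg/mL = 8.18 mL
dipotassium phosphate: 12.4 g/L × 1.52 L = 18.85 g
MOPS: 12.8 g/L × 1.52 L = 19.46 g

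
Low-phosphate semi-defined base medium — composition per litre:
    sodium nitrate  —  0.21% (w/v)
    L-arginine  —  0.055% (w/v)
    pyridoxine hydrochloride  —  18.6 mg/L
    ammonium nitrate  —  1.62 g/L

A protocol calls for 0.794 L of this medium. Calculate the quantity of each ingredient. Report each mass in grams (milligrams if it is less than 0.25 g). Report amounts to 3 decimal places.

Scale factor relative to 1 L: 0.794.
sodium nitrate: 0.21% w/v = 2.1 g/L → 2.1 × 0.794 L = 1.667 g
L-arginine: 0.055 g per 100 mL × 794 mL ÷ 100 = 0.437 g
pyridoxine hydrochloride: 18.6 mg/L × 0.794 L = 14.768 mg
ammonium nitrate: 1.62 g/L × 0.794 L = 1.286 g

sodium nitrate 1.667 g; L-arginine 0.437 g; pyridoxine hydrochloride 14.768 mg; ammonium nitrate 1.286 g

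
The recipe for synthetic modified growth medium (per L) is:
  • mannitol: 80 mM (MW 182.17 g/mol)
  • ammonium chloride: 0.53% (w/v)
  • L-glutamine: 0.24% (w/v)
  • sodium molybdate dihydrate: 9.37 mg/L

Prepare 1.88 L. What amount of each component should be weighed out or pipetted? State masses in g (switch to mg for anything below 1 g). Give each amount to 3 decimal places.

Working volume: 1.88 L.
mannitol: 80 mmol/L × 182.17 g/mol × 1.88 L ÷ 1000 = 27.398 g
ammonium chloride: 0.53 g per 100 mL × 1880 mL ÷ 100 = 9.964 g
L-glutamine: 0.24% w/v = 2.4 g/L → 2.4 × 1.88 L = 4.512 g
sodium molybdate dihydrate: 9.37 mg/L × 1.88 L = 17.616 mg

mannitol 27.398 g; ammonium chloride 9.964 g; L-glutamine 4.512 g; sodium molybdate dihydrate 17.616 mg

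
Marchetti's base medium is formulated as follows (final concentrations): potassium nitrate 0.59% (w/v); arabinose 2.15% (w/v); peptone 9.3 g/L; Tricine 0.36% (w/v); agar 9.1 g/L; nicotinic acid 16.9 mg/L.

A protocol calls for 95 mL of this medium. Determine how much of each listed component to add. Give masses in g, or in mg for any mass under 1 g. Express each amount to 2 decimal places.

potassium nitrate 560.50 mg; arabinose 2.04 g; peptone 883.50 mg; Tricine 342.00 mg; agar 864.50 mg; nicotinic acid 1.61 mg

Working volume: 95 mL = 0.095 L.
potassium nitrate: 0.59% w/v = 5.9 g/L → 5.9 × 0.095 L = 0.5605 g = 560.50 mg
arabinose: 2.15% w/v = 21.5 g/L → 21.5 × 0.095 L = 2.04 g
peptone: 9.3 g/L × 0.095 L = 0.8835 g = 883.50 mg
Tricine: 0.36 g per 100 mL × 95 mL ÷ 100 = 0.342 g = 342.00 mg
agar: 9.1 g/L × 0.095 L = 0.8645 g = 864.50 mg
nicotinic acid: 16.9 mg/L × 0.095 L = 1.61 mg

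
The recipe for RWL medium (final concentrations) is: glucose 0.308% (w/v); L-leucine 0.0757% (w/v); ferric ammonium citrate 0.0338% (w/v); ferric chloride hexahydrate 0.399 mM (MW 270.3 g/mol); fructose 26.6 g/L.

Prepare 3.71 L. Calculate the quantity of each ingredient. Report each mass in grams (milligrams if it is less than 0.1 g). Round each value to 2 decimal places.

Scale factor relative to 1 L: 3.71.
glucose: 0.308 g per 100 mL × 3710 mL ÷ 100 = 11.43 g
L-leucine: 0.0757% w/v = 0.757 g/L → 0.757 × 3.71 L = 2.81 g
ferric ammonium citrate: 0.0338 g per 100 mL × 3710 mL ÷ 100 = 1.25 g
ferric chloride hexahydrate: 0.399 mmol/L × 270.3 g/mol × 3.71 L ÷ 1000 = 0.40 g
fructose: 26.6 g/L × 3.71 L = 98.69 g

glucose 11.43 g; L-leucine 2.81 g; ferric ammonium citrate 1.25 g; ferric chloride hexahydrate 0.40 g; fructose 98.69 g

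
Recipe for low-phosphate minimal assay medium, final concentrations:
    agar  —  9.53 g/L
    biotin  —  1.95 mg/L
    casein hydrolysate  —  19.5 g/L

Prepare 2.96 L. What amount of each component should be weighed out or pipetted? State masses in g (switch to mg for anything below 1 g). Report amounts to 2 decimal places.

Scale factor relative to 1 L: 2.96.
agar: 9.53 g/L × 2.96 L = 28.21 g
biotin: 1.95 mg/L × 2.96 L = 5.77 mg
casein hydrolysate: 19.5 g/L × 2.96 L = 57.72 g

agar 28.21 g; biotin 5.77 mg; casein hydrolysate 57.72 g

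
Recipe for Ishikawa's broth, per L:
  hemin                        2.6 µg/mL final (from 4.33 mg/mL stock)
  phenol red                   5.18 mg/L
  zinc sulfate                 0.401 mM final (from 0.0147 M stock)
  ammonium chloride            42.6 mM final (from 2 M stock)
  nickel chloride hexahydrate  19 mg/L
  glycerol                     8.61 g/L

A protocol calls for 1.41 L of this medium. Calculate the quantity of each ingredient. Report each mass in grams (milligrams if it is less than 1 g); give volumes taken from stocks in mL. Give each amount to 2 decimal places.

hemin 0.85 mL; phenol red 7.30 mg; zinc sulfate 38.46 mL; ammonium chloride 30.03 mL; nickel chloride hexahydrate 26.79 mg; glycerol 12.14 g

Scale factor relative to 1 L: 1.41.
hemin: dilute stock: 2.6 µg/mL × 1410 mL ÷ 4330 µg/mL = 0.85 mL
phenol red: 5.18 mg/L × 1.41 L = 7.30 mg
zinc sulfate: dilute stock: 0.401 mM × 1410 mL ÷ 14.7 mM = 38.46 mL
ammonium chloride: dilute stock: 42.6 mM × 1410 mL ÷ 2000 mM = 30.03 mL
nickel chloride hexahydrate: 19 mg/L × 1.41 L = 26.79 mg
glycerol: 8.61 g/L × 1.41 L = 12.14 g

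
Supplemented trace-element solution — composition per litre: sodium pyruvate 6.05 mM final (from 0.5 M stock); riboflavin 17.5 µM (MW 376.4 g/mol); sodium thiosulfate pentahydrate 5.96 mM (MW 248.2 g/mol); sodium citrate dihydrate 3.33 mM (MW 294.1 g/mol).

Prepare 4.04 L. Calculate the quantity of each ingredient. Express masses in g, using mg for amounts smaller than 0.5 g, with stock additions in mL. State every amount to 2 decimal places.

sodium pyruvate 48.88 mL; riboflavin 26.61 mg; sodium thiosulfate pentahydrate 5.98 g; sodium citrate dihydrate 3.96 g

Working volume: 4.04 L.
sodium pyruvate: dilute stock: 6.05 mM × 4040 mL ÷ 500 mM = 48.88 mL
riboflavin: 17.5 µmol/L × 376.4 g/mol × 4.04 L ÷ 1000 = 26.61 mg
sodium thiosulfate pentahydrate: 5.96 mmol/L × 248.2 g/mol × 4.04 L ÷ 1000 = 5.98 g
sodium citrate dihydrate: 3.33 mmol/L × 294.1 g/mol × 4.04 L ÷ 1000 = 3.96 g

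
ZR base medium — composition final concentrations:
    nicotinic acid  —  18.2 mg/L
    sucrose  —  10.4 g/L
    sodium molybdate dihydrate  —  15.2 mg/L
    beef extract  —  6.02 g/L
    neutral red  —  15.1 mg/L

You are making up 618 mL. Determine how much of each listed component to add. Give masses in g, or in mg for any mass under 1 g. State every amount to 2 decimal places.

Scale factor relative to 1 L: 0.618.
nicotinic acid: 18.2 mg/L × 0.618 L = 11.25 mg
sucrose: 10.4 g/L × 0.618 L = 6.43 g
sodium molybdate dihydrate: 15.2 mg/L × 0.618 L = 9.39 mg
beef extract: 6.02 g/L × 0.618 L = 3.72 g
neutral red: 15.1 mg/L × 0.618 L = 9.33 mg

nicotinic acid 11.25 mg; sucrose 6.43 g; sodium molybdate dihydrate 9.39 mg; beef extract 3.72 g; neutral red 9.33 mg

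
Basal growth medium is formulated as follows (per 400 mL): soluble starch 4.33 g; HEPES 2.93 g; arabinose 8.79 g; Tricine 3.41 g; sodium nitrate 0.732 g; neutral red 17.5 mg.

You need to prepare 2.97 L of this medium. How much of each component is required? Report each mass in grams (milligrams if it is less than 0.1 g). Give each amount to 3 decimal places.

soluble starch 32.150 g; HEPES 21.755 g; arabinose 65.266 g; Tricine 25.319 g; sodium nitrate 5.435 g; neutral red 0.130 g

Scale factor = 2970 mL / 400 mL = 7.425.
soluble starch: 4.33 g × (2970 mL / 400 mL) = 32.150 g
HEPES: 2.93 g × (2970 mL / 400 mL) = 21.755 g
arabinose: 8.79 g × (2970 mL / 400 mL) = 65.266 g
Tricine: 3.41 g × (2970 mL / 400 mL) = 25.319 g
sodium nitrate: 0.732 g × (2970 mL / 400 mL) = 5.435 g
neutral red: 17.5 mg × (2970 mL / 400 mL) = 129.938 mg = 0.130 g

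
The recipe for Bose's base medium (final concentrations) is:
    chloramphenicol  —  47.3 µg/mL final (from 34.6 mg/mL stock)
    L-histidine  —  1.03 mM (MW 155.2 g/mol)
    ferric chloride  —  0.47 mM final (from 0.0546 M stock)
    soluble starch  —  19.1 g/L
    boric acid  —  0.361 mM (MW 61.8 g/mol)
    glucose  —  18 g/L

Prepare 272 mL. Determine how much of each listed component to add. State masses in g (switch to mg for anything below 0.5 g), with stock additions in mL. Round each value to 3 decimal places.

Scale factor relative to 1 L: 0.272.
chloramphenicol: V = C2·V2/C1 = 47.3 µg/mL × 272 mL ÷ 34600 µg/mL = 0.372 mL
L-histidine: 1.03 mmol/L × 155.2 mg/mmol × 0.272 L = 43.481 mg
ferric chloride: C1V1 = C2V2 → 0.47 mM × 272 mL ÷ 54.6 mM = 2.341 mL
soluble starch: 19.1 g/L × 0.272 L = 5.195 g
boric acid: 0.361 mmol/L × 61.8 mg/mmol × 0.272 L = 6.068 mg
glucose: 18 g/L × 0.272 L = 4.896 g

chloramphenicol 0.372 mL; L-histidine 43.481 mg; ferric chloride 2.341 mL; soluble starch 5.195 g; boric acid 6.068 mg; glucose 4.896 g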